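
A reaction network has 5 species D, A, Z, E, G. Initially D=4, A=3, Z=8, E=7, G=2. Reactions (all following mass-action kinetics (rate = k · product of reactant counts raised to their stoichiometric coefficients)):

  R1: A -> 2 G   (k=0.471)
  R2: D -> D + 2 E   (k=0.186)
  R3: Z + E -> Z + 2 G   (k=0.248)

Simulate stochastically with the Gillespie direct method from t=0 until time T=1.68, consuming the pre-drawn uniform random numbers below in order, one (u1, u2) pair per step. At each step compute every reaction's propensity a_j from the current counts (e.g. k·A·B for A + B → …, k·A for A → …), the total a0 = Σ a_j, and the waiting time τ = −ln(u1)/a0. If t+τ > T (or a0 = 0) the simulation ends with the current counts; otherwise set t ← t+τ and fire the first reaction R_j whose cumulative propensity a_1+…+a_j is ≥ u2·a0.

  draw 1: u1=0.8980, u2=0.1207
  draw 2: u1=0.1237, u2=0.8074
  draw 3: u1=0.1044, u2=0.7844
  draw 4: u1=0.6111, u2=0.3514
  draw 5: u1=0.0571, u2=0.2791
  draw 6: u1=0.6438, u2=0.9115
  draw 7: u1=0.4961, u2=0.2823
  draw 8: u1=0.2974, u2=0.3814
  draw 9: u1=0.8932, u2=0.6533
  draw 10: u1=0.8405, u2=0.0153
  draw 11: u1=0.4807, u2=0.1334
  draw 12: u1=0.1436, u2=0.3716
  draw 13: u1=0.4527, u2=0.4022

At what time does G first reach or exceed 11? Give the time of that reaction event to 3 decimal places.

t=0.000: D=4 A=3 Z=8 E=7 G=2
Draw 1: a1=1.413, a2=0.744, a3=13.888, a0=16.045; τ=−ln(0.8980)/16.045=0.007 → t=0.007; u2·a0=0.1207·16.045=1.937; a1=1.413 < 1.937 ≤ a1+a2=2.157 → R2 fires; D=4 A=3 Z=8 E=9 G=2
Draw 2: a1=1.413, a2=0.744, a3=17.856, a0=20.013; τ=−ln(0.1237)/20.013=0.104 → t=0.111; u2·a0=0.8074·20.013=16.158; a1+a2=2.157 < 16.158 ≤ a1+…+a3=20.013 → R3 fires; D=4 A=3 Z=8 E=8 G=4
Draw 3: a1=1.413, a2=0.744, a3=15.872, a0=18.029; τ=−ln(0.1044)/18.029=0.125 → t=0.236; u2·a0=0.7844·18.029=14.142; a1+a2=2.157 < 14.142 ≤ a1+…+a3=18.029 → R3 fires; D=4 A=3 Z=8 E=7 G=6
Draw 4: a1=1.413, a2=0.744, a3=13.888, a0=16.045; τ=−ln(0.6111)/16.045=0.031 → t=0.267; u2·a0=0.3514·16.045=5.638; a1+a2=2.157 < 5.638 ≤ a1+…+a3=16.045 → R3 fires; D=4 A=3 Z=8 E=6 G=8
Draw 5: a1=1.413, a2=0.744, a3=11.904, a0=14.061; τ=−ln(0.0571)/14.061=0.204 → t=0.471; u2·a0=0.2791·14.061=3.924; a1+a2=2.157 < 3.924 ≤ a1+…+a3=14.061 → R3 fires; D=4 A=3 Z=8 E=5 G=10
Draw 6: a1=1.413, a2=0.744, a3=9.920, a0=12.077; τ=−ln(0.6438)/12.077=0.036 → t=0.507; u2·a0=0.9115·12.077=11.008; a1+a2=2.157 < 11.008 ≤ a1+…+a3=12.077 → R3 fires; D=4 A=3 Z=8 E=4 G=12
Draw 7: a1=1.413, a2=0.744, a3=7.936, a0=10.093; τ=−ln(0.4961)/10.093=0.069 → t=0.577; u2·a0=0.2823·10.093=2.849; a1+a2=2.157 < 2.849 ≤ a1+…+a3=10.093 → R3 fires; D=4 A=3 Z=8 E=3 G=14
Draw 8: a1=1.413, a2=0.744, a3=5.952, a0=8.109; τ=−ln(0.2974)/8.109=0.150 → t=0.726; u2·a0=0.3814·8.109=3.093; a1+a2=2.157 < 3.093 ≤ a1+…+a3=8.109 → R3 fires; D=4 A=3 Z=8 E=2 G=16
Draw 9: a1=1.413, a2=0.744, a3=3.968, a0=6.125; τ=−ln(0.8932)/6.125=0.018 → t=0.745; u2·a0=0.6533·6.125=4.001; a1+a2=2.157 < 4.001 ≤ a1+…+a3=6.125 → R3 fires; D=4 A=3 Z=8 E=1 G=18
Draw 10: a1=1.413, a2=0.744, a3=1.984, a0=4.141; τ=−ln(0.8405)/4.141=0.042 → t=0.787; u2·a0=0.0153·4.141=0.063 ≤ a1=1.413 → R1 fires; D=4 A=2 Z=8 E=1 G=20
Draw 11: a1=0.942, a2=0.744, a3=1.984, a0=3.670; τ=−ln(0.4807)/3.670=0.200 → t=0.986; u2·a0=0.1334·3.670=0.490 ≤ a1=0.942 → R1 fires; D=4 A=1 Z=8 E=1 G=22
Draw 12: a1=0.471, a2=0.744, a3=1.984, a0=3.199; τ=−ln(0.1436)/3.199=0.607 → t=1.593; u2·a0=0.3716·3.199=1.189; a1=0.471 < 1.189 ≤ a1+a2=1.215 → R2 fires; D=4 A=1 Z=8 E=3 G=22
Draw 13: a1=0.471, a2=0.744, a3=5.952, a0=7.167; τ=−ln(0.4527)/7.167=0.111 → t=1.703 > T=1.68: stop.
G first becomes ≥ 11 when it reaches 12 at the event at t=0.507.

Threshold first reached at t = 0.507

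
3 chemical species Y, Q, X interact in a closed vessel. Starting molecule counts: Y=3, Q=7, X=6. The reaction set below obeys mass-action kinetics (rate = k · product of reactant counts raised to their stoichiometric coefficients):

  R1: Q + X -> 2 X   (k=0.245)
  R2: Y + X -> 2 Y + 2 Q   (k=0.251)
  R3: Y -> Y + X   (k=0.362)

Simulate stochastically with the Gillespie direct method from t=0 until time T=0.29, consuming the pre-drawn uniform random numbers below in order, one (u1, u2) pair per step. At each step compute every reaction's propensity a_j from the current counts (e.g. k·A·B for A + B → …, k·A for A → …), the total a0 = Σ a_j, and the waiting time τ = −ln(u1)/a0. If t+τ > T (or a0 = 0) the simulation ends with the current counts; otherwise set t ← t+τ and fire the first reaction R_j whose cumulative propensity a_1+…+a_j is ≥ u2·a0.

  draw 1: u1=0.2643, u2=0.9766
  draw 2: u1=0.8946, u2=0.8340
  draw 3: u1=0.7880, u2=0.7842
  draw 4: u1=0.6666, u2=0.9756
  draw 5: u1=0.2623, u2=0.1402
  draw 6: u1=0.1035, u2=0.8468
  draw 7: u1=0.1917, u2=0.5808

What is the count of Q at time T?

Q at T = 12

t=0.000: Y=3 Q=7 X=6
Draw 1: a1=10.290, a2=4.518, a3=1.086, a0=15.894; τ=−ln(0.2643)/15.894=0.084 → t=0.084; u2·a0=0.9766·15.894=15.522; a1+a2=14.808 < 15.522 ≤ a1+…+a3=15.894 → R3 fires; Y=3 Q=7 X=7
Draw 2: a1=12.005, a2=5.271, a3=1.086, a0=18.362; τ=−ln(0.8946)/18.362=0.006 → t=0.090; u2·a0=0.8340·18.362=15.314; a1=12.005 < 15.314 ≤ a1+a2=17.276 → R2 fires; Y=4 Q=9 X=6
Draw 3: a1=13.230, a2=6.024, a3=1.448, a0=20.702; τ=−ln(0.7880)/20.702=0.012 → t=0.101; u2·a0=0.7842·20.702=16.235; a1=13.230 < 16.235 ≤ a1+a2=19.254 → R2 fires; Y=5 Q=11 X=5
Draw 4: a1=13.475, a2=6.275, a3=1.810, a0=21.560; τ=−ln(0.6666)/21.560=0.019 → t=0.120; u2·a0=0.9756·21.560=21.034; a1+a2=19.750 < 21.034 ≤ a1+…+a3=21.560 → R3 fires; Y=5 Q=11 X=6
Draw 5: a1=16.170, a2=7.530, a3=1.810, a0=25.510; τ=−ln(0.2623)/25.510=0.052 → t=0.173; u2·a0=0.1402·25.510=3.577 ≤ a1=16.170 → R1 fires; Y=5 Q=10 X=7
Draw 6: a1=17.150, a2=8.785, a3=1.810, a0=27.745; τ=−ln(0.1035)/27.745=0.082 → t=0.254; u2·a0=0.8468·27.745=23.494; a1=17.150 < 23.494 ≤ a1+a2=25.935 → R2 fires; Y=6 Q=12 X=6
Draw 7: a1=17.640, a2=9.036, a3=2.172, a0=28.848; τ=−ln(0.1917)/28.848=0.057 → t=0.312 > T=0.29: stop.
Read off Q at T=0.29: 12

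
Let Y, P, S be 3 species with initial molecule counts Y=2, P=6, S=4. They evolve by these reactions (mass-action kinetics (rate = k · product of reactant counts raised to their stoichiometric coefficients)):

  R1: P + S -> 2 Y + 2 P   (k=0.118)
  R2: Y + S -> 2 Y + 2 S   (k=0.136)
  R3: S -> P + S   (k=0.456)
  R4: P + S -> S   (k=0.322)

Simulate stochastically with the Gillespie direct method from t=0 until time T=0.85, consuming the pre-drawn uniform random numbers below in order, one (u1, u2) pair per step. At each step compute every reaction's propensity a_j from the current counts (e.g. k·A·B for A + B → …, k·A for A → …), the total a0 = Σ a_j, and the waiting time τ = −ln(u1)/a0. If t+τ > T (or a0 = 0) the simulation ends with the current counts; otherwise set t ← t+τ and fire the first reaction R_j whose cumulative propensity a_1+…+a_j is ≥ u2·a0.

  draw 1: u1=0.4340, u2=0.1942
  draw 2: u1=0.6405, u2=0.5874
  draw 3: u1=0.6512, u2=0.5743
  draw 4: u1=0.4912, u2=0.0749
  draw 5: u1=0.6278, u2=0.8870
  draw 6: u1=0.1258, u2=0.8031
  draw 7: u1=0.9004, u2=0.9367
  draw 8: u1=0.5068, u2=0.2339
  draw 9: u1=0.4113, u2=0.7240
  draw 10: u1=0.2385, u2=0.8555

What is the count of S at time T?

S at T = 3

t=0.000: Y=2 P=6 S=4
Draw 1: a1=2.832, a2=1.088, a3=1.824, a4=7.728, a0=13.472; τ=−ln(0.4340)/13.472=0.062 → t=0.062; u2·a0=0.1942·13.472=2.616 ≤ a1=2.832 → R1 fires; Y=4 P=7 S=3
Draw 2: a1=2.478, a2=1.632, a3=1.368, a4=6.762, a0=12.240; τ=−ln(0.6405)/12.240=0.036 → t=0.098; u2·a0=0.5874·12.240=7.190; a1+…+a3=5.478 < 7.190 ≤ a1+…+a4=12.240 → R4 fires; Y=4 P=6 S=3
Draw 3: a1=2.124, a2=1.632, a3=1.368, a4=5.796, a0=10.920; τ=−ln(0.6512)/10.920=0.039 → t=0.138; u2·a0=0.5743·10.920=6.271; a1+…+a3=5.124 < 6.271 ≤ a1+…+a4=10.920 → R4 fires; Y=4 P=5 S=3
Draw 4: a1=1.770, a2=1.632, a3=1.368, a4=4.830, a0=9.600; τ=−ln(0.4912)/9.600=0.074 → t=0.212; u2·a0=0.0749·9.600=0.719 ≤ a1=1.770 → R1 fires; Y=6 P=6 S=2
Draw 5: a1=1.416, a2=1.632, a3=0.912, a4=3.864, a0=7.824; τ=−ln(0.6278)/7.824=0.060 → t=0.271; u2·a0=0.8870·7.824=6.940; a1+…+a3=3.960 < 6.940 ≤ a1+…+a4=7.824 → R4 fires; Y=6 P=5 S=2
Draw 6: a1=1.180, a2=1.632, a3=0.912, a4=3.220, a0=6.944; τ=−ln(0.1258)/6.944=0.299 → t=0.570; u2·a0=0.8031·6.944=5.577; a1+…+a3=3.724 < 5.577 ≤ a1+…+a4=6.944 → R4 fires; Y=6 P=4 S=2
Draw 7: a1=0.944, a2=1.632, a3=0.912, a4=2.576, a0=6.064; τ=−ln(0.9004)/6.064=0.017 → t=0.587; u2·a0=0.9367·6.064=5.680; a1+…+a3=3.488 < 5.680 ≤ a1+…+a4=6.064 → R4 fires; Y=6 P=3 S=2
Draw 8: a1=0.708, a2=1.632, a3=0.912, a4=1.932, a0=5.184; τ=−ln(0.5068)/5.184=0.131 → t=0.718; u2·a0=0.2339·5.184=1.213; a1=0.708 < 1.213 ≤ a1+a2=2.340 → R2 fires; Y=7 P=3 S=3
Draw 9: a1=1.062, a2=2.856, a3=1.368, a4=2.898, a0=8.184; τ=−ln(0.4113)/8.184=0.109 → t=0.827; u2·a0=0.7240·8.184=5.925; a1+…+a3=5.286 < 5.925 ≤ a1+…+a4=8.184 → R4 fires; Y=7 P=2 S=3
Draw 10: a1=0.708, a2=2.856, a3=1.368, a4=1.932, a0=6.864; τ=−ln(0.2385)/6.864=0.209 → t=1.036 > T=0.85: stop.
Read off S at T=0.85: 3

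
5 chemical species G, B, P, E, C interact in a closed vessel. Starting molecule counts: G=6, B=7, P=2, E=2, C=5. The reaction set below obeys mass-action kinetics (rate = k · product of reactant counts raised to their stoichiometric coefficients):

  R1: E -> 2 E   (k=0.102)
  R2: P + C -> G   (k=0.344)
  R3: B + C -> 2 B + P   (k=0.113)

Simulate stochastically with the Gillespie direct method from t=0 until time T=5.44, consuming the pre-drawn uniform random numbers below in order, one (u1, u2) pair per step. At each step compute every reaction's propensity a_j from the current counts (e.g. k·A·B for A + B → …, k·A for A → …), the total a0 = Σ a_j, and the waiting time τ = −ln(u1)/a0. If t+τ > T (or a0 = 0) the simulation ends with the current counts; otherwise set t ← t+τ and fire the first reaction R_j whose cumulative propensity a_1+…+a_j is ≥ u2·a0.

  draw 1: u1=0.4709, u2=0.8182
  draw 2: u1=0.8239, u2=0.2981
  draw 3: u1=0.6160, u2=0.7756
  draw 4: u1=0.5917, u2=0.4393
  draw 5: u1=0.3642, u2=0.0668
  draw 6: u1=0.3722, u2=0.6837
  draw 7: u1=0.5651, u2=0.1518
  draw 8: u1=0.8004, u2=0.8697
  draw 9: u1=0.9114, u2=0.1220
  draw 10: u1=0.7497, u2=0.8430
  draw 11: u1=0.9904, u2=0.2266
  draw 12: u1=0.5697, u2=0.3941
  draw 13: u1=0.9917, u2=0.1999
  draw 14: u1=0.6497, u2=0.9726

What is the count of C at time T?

C at T = 0

t=0.000: G=6 B=7 P=2 E=2 C=5
Draw 1: a1=0.204, a2=3.440, a3=3.955, a0=7.599; τ=−ln(0.4709)/7.599=0.099 → t=0.099; u2·a0=0.8182·7.599=6.218; a1+a2=3.644 < 6.218 ≤ a1+…+a3=7.599 → R3 fires; G=6 B=8 P=3 E=2 C=4
Draw 2: a1=0.204, a2=4.128, a3=3.616, a0=7.948; τ=−ln(0.8239)/7.948=0.024 → t=0.123; u2·a0=0.2981·7.948=2.369; a1=0.204 < 2.369 ≤ a1+a2=4.332 → R2 fires; G=7 B=8 P=2 E=2 C=3
Draw 3: a1=0.204, a2=2.064, a3=2.712, a0=4.980; τ=−ln(0.6160)/4.980=0.097 → t=0.221; u2·a0=0.7756·4.980=3.862; a1+a2=2.268 < 3.862 ≤ a1+…+a3=4.980 → R3 fires; G=7 B=9 P=3 E=2 C=2
Draw 4: a1=0.204, a2=2.064, a3=2.034, a0=4.302; τ=−ln(0.5917)/4.302=0.122 → t=0.343; u2·a0=0.4393·4.302=1.890; a1=0.204 < 1.890 ≤ a1+a2=2.268 → R2 fires; G=8 B=9 P=2 E=2 C=1
Draw 5: a1=0.204, a2=0.688, a3=1.017, a0=1.909; τ=−ln(0.3642)/1.909=0.529 → t=0.872; u2·a0=0.0668·1.909=0.128 ≤ a1=0.204 → R1 fires; G=8 B=9 P=2 E=3 C=1
Draw 6: a1=0.306, a2=0.688, a3=1.017, a0=2.011; τ=−ln(0.3722)/2.011=0.491 → t=1.363; u2·a0=0.6837·2.011=1.375; a1+a2=0.994 < 1.375 ≤ a1+…+a3=2.011 → R3 fires; G=8 B=10 P=3 E=3 C=0
Draw 7: a1=0.306, a2=0.000, a3=0.000, a0=0.306; τ=−ln(0.5651)/0.306=1.865 → t=3.229; u2·a0=0.1518·0.306=0.046 ≤ a1=0.306 → R1 fires; G=8 B=10 P=3 E=4 C=0
Draw 8: a1=0.408, a2=0.000, a3=0.000, a0=0.408; τ=−ln(0.8004)/0.408=0.546 → t=3.774; u2·a0=0.8697·0.408=0.355 ≤ a1=0.408 → R1 fires; G=8 B=10 P=3 E=5 C=0
Draw 9: a1=0.510, a2=0.000, a3=0.000, a0=0.510; τ=−ln(0.9114)/0.510=0.182 → t=3.956; u2·a0=0.1220·0.510=0.062 ≤ a1=0.510 → R1 fires; G=8 B=10 P=3 E=6 C=0
Draw 10: a1=0.612, a2=0.000, a3=0.000, a0=0.612; τ=−ln(0.7497)/0.612=0.471 → t=4.427; u2·a0=0.8430·0.612=0.516 ≤ a1=0.612 → R1 fires; G=8 B=10 P=3 E=7 C=0
Draw 11: a1=0.714, a2=0.000, a3=0.000, a0=0.714; τ=−ln(0.9904)/0.714=0.014 → t=4.440; u2·a0=0.2266·0.714=0.162 ≤ a1=0.714 → R1 fires; G=8 B=10 P=3 E=8 C=0
Draw 12: a1=0.816, a2=0.000, a3=0.000, a0=0.816; τ=−ln(0.5697)/0.816=0.690 → t=5.130; u2·a0=0.3941·0.816=0.322 ≤ a1=0.816 → R1 fires; G=8 B=10 P=3 E=9 C=0
Draw 13: a1=0.918, a2=0.000, a3=0.000, a0=0.918; τ=−ln(0.9917)/0.918=0.009 → t=5.139; u2·a0=0.1999·0.918=0.184 ≤ a1=0.918 → R1 fires; G=8 B=10 P=3 E=10 C=0
Draw 14: a1=1.020, a2=0.000, a3=0.000, a0=1.020; τ=−ln(0.6497)/1.020=0.423 → t=5.562 > T=5.44: stop.
Read off C at T=5.44: 0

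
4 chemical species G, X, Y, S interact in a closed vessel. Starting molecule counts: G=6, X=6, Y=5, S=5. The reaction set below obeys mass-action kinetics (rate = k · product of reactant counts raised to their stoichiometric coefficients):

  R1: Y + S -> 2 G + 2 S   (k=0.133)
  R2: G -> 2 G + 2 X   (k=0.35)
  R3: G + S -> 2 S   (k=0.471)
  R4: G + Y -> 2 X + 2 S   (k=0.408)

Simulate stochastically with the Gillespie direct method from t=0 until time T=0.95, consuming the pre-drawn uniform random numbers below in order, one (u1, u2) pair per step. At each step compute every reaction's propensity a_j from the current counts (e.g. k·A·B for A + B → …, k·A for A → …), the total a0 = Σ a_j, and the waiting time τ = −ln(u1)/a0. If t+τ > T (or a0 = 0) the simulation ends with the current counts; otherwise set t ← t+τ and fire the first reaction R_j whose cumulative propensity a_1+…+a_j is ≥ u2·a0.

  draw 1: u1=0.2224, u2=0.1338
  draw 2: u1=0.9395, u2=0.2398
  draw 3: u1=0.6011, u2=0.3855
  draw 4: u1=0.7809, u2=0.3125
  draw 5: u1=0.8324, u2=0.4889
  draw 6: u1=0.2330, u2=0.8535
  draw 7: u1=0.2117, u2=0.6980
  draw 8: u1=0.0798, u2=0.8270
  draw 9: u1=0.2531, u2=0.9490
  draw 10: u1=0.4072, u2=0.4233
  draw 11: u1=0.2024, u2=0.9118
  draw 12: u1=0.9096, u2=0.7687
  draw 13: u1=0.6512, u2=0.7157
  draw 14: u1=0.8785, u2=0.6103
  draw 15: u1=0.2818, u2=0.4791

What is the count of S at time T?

t=0.000: G=6 X=6 Y=5 S=5
Draw 1: a1=3.325, a2=2.100, a3=14.130, a4=12.240, a0=31.795; τ=−ln(0.2224)/31.795=0.047 → t=0.047; u2·a0=0.1338·31.795=4.254; a1=3.325 < 4.254 ≤ a1+a2=5.425 → R2 fires; G=7 X=8 Y=5 S=5
Draw 2: a1=3.325, a2=2.450, a3=16.485, a4=14.280, a0=36.540; τ=−ln(0.9395)/36.540=0.002 → t=0.049; u2·a0=0.2398·36.540=8.762; a1+a2=5.775 < 8.762 ≤ a1+…+a3=22.260 → R3 fires; G=6 X=8 Y=5 S=6
Draw 3: a1=3.990, a2=2.100, a3=16.956, a4=12.240, a0=35.286; τ=−ln(0.6011)/35.286=0.014 → t=0.063; u2·a0=0.3855·35.286=13.603; a1+a2=6.090 < 13.603 ≤ a1+…+a3=23.046 → R3 fires; G=5 X=8 Y=5 S=7
Draw 4: a1=4.655, a2=1.750, a3=16.485, a4=10.200, a0=33.090; τ=−ln(0.7809)/33.090=0.007 → t=0.071; u2·a0=0.3125·33.090=10.341; a1+a2=6.405 < 10.341 ≤ a1+…+a3=22.890 → R3 fires; G=4 X=8 Y=5 S=8
Draw 5: a1=5.320, a2=1.400, a3=15.072, a4=8.160, a0=29.952; τ=−ln(0.8324)/29.952=0.006 → t=0.077; u2·a0=0.4889·29.952=14.644; a1+a2=6.720 < 14.644 ≤ a1+…+a3=21.792 → R3 fires; G=3 X=8 Y=5 S=9
Draw 6: a1=5.985, a2=1.050, a3=12.717, a4=6.120, a0=25.872; τ=−ln(0.2330)/25.872=0.056 → t=0.133; u2·a0=0.8535·25.872=22.082; a1+…+a3=19.752 < 22.082 ≤ a1+…+a4=25.872 → R4 fires; G=2 X=10 Y=4 S=11
Draw 7: a1=5.852, a2=0.700, a3=10.362, a4=3.264, a0=20.178; τ=−ln(0.2117)/20.178=0.077 → t=0.210; u2·a0=0.6980·20.178=14.084; a1+a2=6.552 < 14.084 ≤ a1+…+a3=16.914 → R3 fires; G=1 X=10 Y=4 S=12
Draw 8: a1=6.384, a2=0.350, a3=5.652, a4=1.632, a0=14.018; τ=−ln(0.0798)/14.018=0.180 → t=0.391; u2·a0=0.8270·14.018=11.593; a1+a2=6.734 < 11.593 ≤ a1+…+a3=12.386 → R3 fires; G=0 X=10 Y=4 S=13
Draw 9: a1=6.916, a2=0.000, a3=0.000, a4=0.000, a0=6.916; τ=−ln(0.2531)/6.916=0.199 → t=0.589; u2·a0=0.9490·6.916=6.563 ≤ a1=6.916 → R1 fires; G=2 X=10 Y=3 S=14
Draw 10: a1=5.586, a2=0.700, a3=13.188, a4=2.448, a0=21.922; τ=−ln(0.4072)/21.922=0.041 → t=0.630; u2·a0=0.4233·21.922=9.280; a1+a2=6.286 < 9.280 ≤ a1+…+a3=19.474 → R3 fires; G=1 X=10 Y=3 S=15
Draw 11: a1=5.985, a2=0.350, a3=7.065, a4=1.224, a0=14.624; τ=−ln(0.2024)/14.624=0.109 → t=0.740; u2·a0=0.9118·14.624=13.334; a1+a2=6.335 < 13.334 ≤ a1+…+a3=13.400 → R3 fires; G=0 X=10 Y=3 S=16
Draw 12: a1=6.384, a2=0.000, a3=0.000, a4=0.000, a0=6.384; τ=−ln(0.9096)/6.384=0.015 → t=0.754; u2·a0=0.7687·6.384=4.907 ≤ a1=6.384 → R1 fires; G=2 X=10 Y=2 S=17
Draw 13: a1=4.522, a2=0.700, a3=16.014, a4=1.632, a0=22.868; τ=−ln(0.6512)/22.868=0.019 → t=0.773; u2·a0=0.7157·22.868=16.367; a1+a2=5.222 < 16.367 ≤ a1+…+a3=21.236 → R3 fires; G=1 X=10 Y=2 S=18
Draw 14: a1=4.788, a2=0.350, a3=8.478, a4=0.816, a0=14.432; τ=−ln(0.8785)/14.432=0.009 → t=0.782; u2·a0=0.6103·14.432=8.808; a1+a2=5.138 < 8.808 ≤ a1+…+a3=13.616 → R3 fires; G=0 X=10 Y=2 S=19
Draw 15: a1=5.054, a2=0.000, a3=0.000, a4=0.000, a0=5.054; τ=−ln(0.2818)/5.054=0.251 → t=1.033 > T=0.95: stop.
Read off S at T=0.95: 19

S at T = 19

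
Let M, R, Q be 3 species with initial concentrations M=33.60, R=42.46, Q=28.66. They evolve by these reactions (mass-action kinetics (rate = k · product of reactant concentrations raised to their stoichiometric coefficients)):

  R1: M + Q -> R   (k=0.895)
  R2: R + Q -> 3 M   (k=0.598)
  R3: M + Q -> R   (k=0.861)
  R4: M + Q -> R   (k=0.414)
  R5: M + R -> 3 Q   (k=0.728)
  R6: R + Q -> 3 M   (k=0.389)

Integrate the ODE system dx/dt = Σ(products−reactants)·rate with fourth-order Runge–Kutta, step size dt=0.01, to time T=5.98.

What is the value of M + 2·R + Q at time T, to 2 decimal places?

Value at T = 147.18

Check how each reaction changes W = M + 2·R + Q (weight of products minus weight of reactants):
R1: M + Q -> R: (2·1) − (1·1 + 1·1) = 2 − 2 = 0
R2: R + Q -> 3 M: (1·3) − (2·1 + 1·1) = 3 − 3 = 0
R3: M + Q -> R: (2·1) − (1·1 + 1·1) = 2 − 2 = 0
R4: M + Q -> R: (2·1) − (1·1 + 1·1) = 2 − 2 = 0
R5: M + R -> 3 Q: (1·3) − (1·1 + 2·1) = 3 − 3 = 0
R6: R + Q -> 3 M: (1·3) − (2·1 + 1·1) = 3 − 3 = 0
Every reaction leaves W unchanged, so W is conserved and no simulation is needed: W(T) = W(0) = 33.60 + 2·42.46 + 28.66 = 147.18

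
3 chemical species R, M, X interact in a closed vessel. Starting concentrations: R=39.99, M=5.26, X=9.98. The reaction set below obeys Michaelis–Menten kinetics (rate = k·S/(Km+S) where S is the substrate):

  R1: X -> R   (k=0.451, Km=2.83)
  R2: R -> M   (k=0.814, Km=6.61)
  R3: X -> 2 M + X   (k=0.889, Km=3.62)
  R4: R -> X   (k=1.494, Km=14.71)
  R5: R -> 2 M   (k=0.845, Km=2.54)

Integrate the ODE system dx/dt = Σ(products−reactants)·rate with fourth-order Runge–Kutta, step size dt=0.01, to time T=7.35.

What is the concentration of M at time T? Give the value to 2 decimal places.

RK4 with dt=0.01: 735 steps to T=7.35. Trajectory (selected grid times):
t=0.00: R=39.99 M=5.26 X=9.98
t=0.82: R=38.17 M=8.21 X=10.58
t=1.63: R=36.39 M=11.13 X=11.16
t=2.45: R=34.61 M=14.10 X=11.73
t=3.27: R=32.85 M=17.06 X=12.28
t=4.08: R=31.14 M=20.00 X=12.81
t=4.90: R=29.44 M=22.96 X=13.33
t=5.72: R=27.75 M=25.93 X=13.84
t=6.53: R=26.12 M=28.86 X=14.31
t=7.35: R=24.50 M=31.81 X=14.78
Read off M at T=7.35: 31.81

M at T = 31.81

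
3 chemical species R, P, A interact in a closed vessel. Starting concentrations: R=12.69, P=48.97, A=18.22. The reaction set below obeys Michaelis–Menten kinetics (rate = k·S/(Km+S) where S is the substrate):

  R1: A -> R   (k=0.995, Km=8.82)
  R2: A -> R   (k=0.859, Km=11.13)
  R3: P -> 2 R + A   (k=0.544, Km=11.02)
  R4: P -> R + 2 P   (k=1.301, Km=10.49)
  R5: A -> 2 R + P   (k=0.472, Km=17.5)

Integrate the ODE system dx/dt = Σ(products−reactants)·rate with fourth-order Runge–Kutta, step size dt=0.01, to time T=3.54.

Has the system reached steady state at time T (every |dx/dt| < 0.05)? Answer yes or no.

RK4 with dt=0.01: 354 steps to T=3.54. Trajectory (selected grid times):
t=0.00: R=12.69 P=48.97 A=18.22
t=0.39: R=14.11 P=49.31 A=17.83
t=0.79: R=15.56 P=49.65 A=17.44
t=1.18: R=16.97 P=49.99 A=17.06
t=1.57: R=18.37 P=50.33 A=16.69
t=1.97: R=19.81 P=50.67 A=16.31
t=2.36: R=21.21 P=51.01 A=15.95
t=2.75: R=22.60 P=51.34 A=15.59
t=3.15: R=24.02 P=51.68 A=15.23
t=3.54: R=25.40 P=52.01 A=14.88
Rates at T: R1=0.6247, R2=0.4914, R3=0.4489, R4=1.0827, R5=0.2169
dx/dt at T (Σ net stoichiometry × rate): R=+3.5304, P=+0.8507, A=-0.8842
Largest |dx/dt| is |+3.5304| (R) ≥ 0.05 → not steady.

Steady state at T: no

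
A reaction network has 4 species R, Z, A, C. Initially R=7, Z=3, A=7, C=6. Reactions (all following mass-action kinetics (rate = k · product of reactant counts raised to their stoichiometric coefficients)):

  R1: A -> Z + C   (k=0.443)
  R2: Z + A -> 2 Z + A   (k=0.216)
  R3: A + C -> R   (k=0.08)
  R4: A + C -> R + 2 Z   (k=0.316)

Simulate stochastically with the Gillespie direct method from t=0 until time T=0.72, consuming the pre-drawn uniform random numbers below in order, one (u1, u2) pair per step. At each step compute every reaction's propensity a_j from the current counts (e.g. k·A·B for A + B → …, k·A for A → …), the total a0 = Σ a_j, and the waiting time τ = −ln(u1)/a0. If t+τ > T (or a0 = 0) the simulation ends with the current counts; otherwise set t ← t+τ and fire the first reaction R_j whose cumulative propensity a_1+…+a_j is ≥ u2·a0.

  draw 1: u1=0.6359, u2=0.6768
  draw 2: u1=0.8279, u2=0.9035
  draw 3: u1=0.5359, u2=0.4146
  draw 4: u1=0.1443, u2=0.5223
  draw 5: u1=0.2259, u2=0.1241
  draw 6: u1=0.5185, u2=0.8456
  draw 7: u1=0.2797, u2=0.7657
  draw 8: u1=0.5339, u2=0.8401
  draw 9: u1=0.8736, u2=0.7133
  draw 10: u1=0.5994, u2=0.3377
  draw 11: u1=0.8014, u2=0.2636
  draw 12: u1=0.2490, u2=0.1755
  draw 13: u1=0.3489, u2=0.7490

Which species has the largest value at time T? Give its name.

t=0.000: R=7 Z=3 A=7 C=6
Draw 1: a1=3.101, a2=4.536, a3=3.360, a4=13.272, a0=24.269; τ=−ln(0.6359)/24.269=0.019 → t=0.019; u2·a0=0.6768·24.269=16.425; a1+…+a3=10.997 < 16.425 ≤ a1+…+a4=24.269 → R4 fires; R=8 Z=5 A=6 C=5
Draw 2: a1=2.658, a2=6.480, a3=2.400, a4=9.480, a0=21.018; τ=−ln(0.8279)/21.018=0.009 → t=0.028; u2·a0=0.9035·21.018=18.990; a1+…+a3=11.538 < 18.990 ≤ a1+…+a4=21.018 → R4 fires; R=9 Z=7 A=5 C=4
Draw 3: a1=2.215, a2=7.560, a3=1.600, a4=6.320, a0=17.695; τ=−ln(0.5359)/17.695=0.035 → t=0.063; u2·a0=0.4146·17.695=7.336; a1=2.215 < 7.336 ≤ a1+a2=9.775 → R2 fires; R=9 Z=8 A=5 C=4
Draw 4: a1=2.215, a2=8.640, a3=1.600, a4=6.320, a0=18.775; τ=−ln(0.1443)/18.775=0.103 → t=0.166; u2·a0=0.5223·18.775=9.806; a1=2.215 < 9.806 ≤ a1+a2=10.855 → R2 fires; R=9 Z=9 A=5 C=4
Draw 5: a1=2.215, a2=9.720, a3=1.600, a4=6.320, a0=19.855; τ=−ln(0.2259)/19.855=0.075 → t=0.241; u2·a0=0.1241·19.855=2.464; a1=2.215 < 2.464 ≤ a1+a2=11.935 → R2 fires; R=9 Z=10 A=5 C=4
Draw 6: a1=2.215, a2=10.800, a3=1.600, a4=6.320, a0=20.935; τ=−ln(0.5185)/20.935=0.031 → t=0.272; u2·a0=0.8456·20.935=17.703; a1+…+a3=14.615 < 17.703 ≤ a1+…+a4=20.935 → R4 fires; R=10 Z=12 A=4 C=3
Draw 7: a1=1.772, a2=10.368, a3=0.960, a4=3.792, a0=16.892; τ=−ln(0.2797)/16.892=0.075 → t=0.348; u2·a0=0.7657·16.892=12.934; a1+a2=12.140 < 12.934 ≤ a1+…+a3=13.100 → R3 fires; R=11 Z=12 A=3 C=2
Draw 8: a1=1.329, a2=7.776, a3=0.480, a4=1.896, a0=11.481; τ=−ln(0.5339)/11.481=0.055 → t=0.402; u2·a0=0.8401·11.481=9.645; a1+…+a3=9.585 < 9.645 ≤ a1+…+a4=11.481 → R4 fires; R=12 Z=14 A=2 C=1
Draw 9: a1=0.886, a2=6.048, a3=0.160, a4=0.632, a0=7.726; τ=−ln(0.8736)/7.726=0.017 → t=0.420; u2·a0=0.7133·7.726=5.511; a1=0.886 < 5.511 ≤ a1+a2=6.934 → R2 fires; R=12 Z=15 A=2 C=1
Draw 10: a1=0.886, a2=6.480, a3=0.160, a4=0.632, a0=8.158; τ=−ln(0.5994)/8.158=0.063 → t=0.483; u2·a0=0.3377·8.158=2.755; a1=0.886 < 2.755 ≤ a1+a2=7.366 → R2 fires; R=12 Z=16 A=2 C=1
Draw 11: a1=0.886, a2=6.912, a3=0.160, a4=0.632, a0=8.590; τ=−ln(0.8014)/8.590=0.026 → t=0.508; u2·a0=0.2636·8.590=2.264; a1=0.886 < 2.264 ≤ a1+a2=7.798 → R2 fires; R=12 Z=17 A=2 C=1
Draw 12: a1=0.886, a2=7.344, a3=0.160, a4=0.632, a0=9.022; τ=−ln(0.2490)/9.022=0.154 → t=0.662; u2·a0=0.1755·9.022=1.583; a1=0.886 < 1.583 ≤ a1+a2=8.230 → R2 fires; R=12 Z=18 A=2 C=1
Draw 13: a1=0.886, a2=7.776, a3=0.160, a4=0.632, a0=9.454; τ=−ln(0.3489)/9.454=0.111 → t=0.774 > T=0.72: stop.
At T=0.72: R=12 Z=18 A=2 C=1; the largest is Z.

Dominant species at T: Z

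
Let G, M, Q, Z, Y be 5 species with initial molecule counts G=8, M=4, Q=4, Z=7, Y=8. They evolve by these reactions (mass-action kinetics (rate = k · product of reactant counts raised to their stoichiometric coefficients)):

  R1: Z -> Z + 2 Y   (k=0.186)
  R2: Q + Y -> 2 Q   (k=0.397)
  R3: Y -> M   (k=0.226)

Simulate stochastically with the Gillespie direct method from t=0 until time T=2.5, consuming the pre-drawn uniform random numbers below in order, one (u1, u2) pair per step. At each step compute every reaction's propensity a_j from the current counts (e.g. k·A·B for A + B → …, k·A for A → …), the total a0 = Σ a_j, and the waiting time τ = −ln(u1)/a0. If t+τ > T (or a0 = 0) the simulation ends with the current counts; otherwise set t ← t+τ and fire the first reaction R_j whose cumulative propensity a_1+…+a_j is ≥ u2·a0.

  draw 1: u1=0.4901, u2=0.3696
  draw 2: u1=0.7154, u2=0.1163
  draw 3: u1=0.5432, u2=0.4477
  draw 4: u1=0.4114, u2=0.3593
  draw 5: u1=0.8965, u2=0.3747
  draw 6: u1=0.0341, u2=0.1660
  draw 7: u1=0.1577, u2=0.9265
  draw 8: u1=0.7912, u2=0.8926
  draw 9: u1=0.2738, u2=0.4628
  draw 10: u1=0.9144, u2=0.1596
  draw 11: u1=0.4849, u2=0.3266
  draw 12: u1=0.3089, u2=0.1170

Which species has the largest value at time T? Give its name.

t=0.000: G=8 M=4 Q=4 Z=7 Y=8
Draw 1: a1=1.302, a2=12.704, a3=1.808, a0=15.814; τ=−ln(0.4901)/15.814=0.045 → t=0.045; u2·a0=0.3696·15.814=5.845; a1=1.302 < 5.845 ≤ a1+a2=14.006 → R2 fires; G=8 M=4 Q=5 Z=7 Y=7
Draw 2: a1=1.302, a2=13.895, a3=1.582, a0=16.779; τ=−ln(0.7154)/16.779=0.020 → t=0.065; u2·a0=0.1163·16.779=1.951; a1=1.302 < 1.951 ≤ a1+a2=15.197 → R2 fires; G=8 M=4 Q=6 Z=7 Y=6
Draw 3: a1=1.302, a2=14.292, a3=1.356, a0=16.950; τ=−ln(0.5432)/16.950=0.036 → t=0.101; u2·a0=0.4477·16.950=7.589; a1=1.302 < 7.589 ≤ a1+a2=15.594 → R2 fires; G=8 M=4 Q=7 Z=7 Y=5
Draw 4: a1=1.302, a2=13.895, a3=1.130, a0=16.327; τ=−ln(0.4114)/16.327=0.054 → t=0.155; u2·a0=0.3593·16.327=5.866; a1=1.302 < 5.866 ≤ a1+a2=15.197 → R2 fires; G=8 M=4 Q=8 Z=7 Y=4
Draw 5: a1=1.302, a2=12.704, a3=0.904, a0=14.910; τ=−ln(0.8965)/14.910=0.007 → t=0.163; u2·a0=0.3747·14.910=5.587; a1=1.302 < 5.587 ≤ a1+a2=14.006 → R2 fires; G=8 M=4 Q=9 Z=7 Y=3
Draw 6: a1=1.302, a2=10.719, a3=0.678, a0=12.699; τ=−ln(0.0341)/12.699=0.266 → t=0.429; u2·a0=0.1660·12.699=2.108; a1=1.302 < 2.108 ≤ a1+a2=12.021 → R2 fires; G=8 M=4 Q=10 Z=7 Y=2
Draw 7: a1=1.302, a2=7.940, a3=0.452, a0=9.694; τ=−ln(0.1577)/9.694=0.191 → t=0.619; u2·a0=0.9265·9.694=8.981; a1=1.302 < 8.981 ≤ a1+a2=9.242 → R2 fires; G=8 M=4 Q=11 Z=7 Y=1
Draw 8: a1=1.302, a2=4.367, a3=0.226, a0=5.895; τ=−ln(0.7912)/5.895=0.040 → t=0.659; u2·a0=0.8926·5.895=5.262; a1=1.302 < 5.262 ≤ a1+a2=5.669 → R2 fires; G=8 M=4 Q=12 Z=7 Y=0
Draw 9: a1=1.302, a2=0.000, a3=0.000, a0=1.302; τ=−ln(0.2738)/1.302=0.995 → t=1.654; u2·a0=0.4628·1.302=0.603 ≤ a1=1.302 → R1 fires; G=8 M=4 Q=12 Z=7 Y=2
Draw 10: a1=1.302, a2=9.528, a3=0.452, a0=11.282; τ=−ln(0.9144)/11.282=0.008 → t=1.662; u2·a0=0.1596·11.282=1.801; a1=1.302 < 1.801 ≤ a1+a2=10.830 → R2 fires; G=8 M=4 Q=13 Z=7 Y=1
Draw 11: a1=1.302, a2=5.161, a3=0.226, a0=6.689; τ=−ln(0.4849)/6.689=0.108 → t=1.770; u2·a0=0.3266·6.689=2.185; a1=1.302 < 2.185 ≤ a1+a2=6.463 → R2 fires; G=8 M=4 Q=14 Z=7 Y=0
Draw 12: a1=1.302, a2=0.000, a3=0.000, a0=1.302; τ=−ln(0.3089)/1.302=0.902 → t=2.672 > T=2.5: stop.
At T=2.5: G=8 M=4 Q=14 Z=7 Y=0; the largest is Q.

Dominant species at T: Q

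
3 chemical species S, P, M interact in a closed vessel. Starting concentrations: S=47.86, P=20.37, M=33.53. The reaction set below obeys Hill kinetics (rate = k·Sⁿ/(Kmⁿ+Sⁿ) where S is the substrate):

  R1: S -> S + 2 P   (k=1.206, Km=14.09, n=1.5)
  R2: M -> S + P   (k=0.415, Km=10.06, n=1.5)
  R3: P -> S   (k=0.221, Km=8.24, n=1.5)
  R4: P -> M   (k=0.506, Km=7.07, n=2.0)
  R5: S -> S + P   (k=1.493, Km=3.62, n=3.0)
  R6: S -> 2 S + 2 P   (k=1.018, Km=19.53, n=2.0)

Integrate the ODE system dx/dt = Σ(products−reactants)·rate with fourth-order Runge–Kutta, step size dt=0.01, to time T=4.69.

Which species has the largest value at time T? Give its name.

RK4 with dt=0.01: 469 steps to T=4.69. Trajectory (selected grid times):
t=0.00: S=47.86 P=20.37 M=33.53
t=0.52: S=48.59 P=22.99 M=33.58
t=1.04: S=49.33 P=25.62 M=33.64
t=1.56: S=50.07 P=28.24 M=33.70
t=2.08: S=50.82 P=30.87 M=33.76
t=2.61: S=51.58 P=33.55 M=33.83
t=3.13: S=52.34 P=36.18 M=33.90
t=3.65: S=53.09 P=38.82 M=33.97
t=4.17: S=53.85 P=41.46 M=34.03
t=4.69: S=54.61 P=44.10 M=34.10
At T=4.69: S=54.61 P=44.10 M=34.10; the largest is S.

Dominant species at T: S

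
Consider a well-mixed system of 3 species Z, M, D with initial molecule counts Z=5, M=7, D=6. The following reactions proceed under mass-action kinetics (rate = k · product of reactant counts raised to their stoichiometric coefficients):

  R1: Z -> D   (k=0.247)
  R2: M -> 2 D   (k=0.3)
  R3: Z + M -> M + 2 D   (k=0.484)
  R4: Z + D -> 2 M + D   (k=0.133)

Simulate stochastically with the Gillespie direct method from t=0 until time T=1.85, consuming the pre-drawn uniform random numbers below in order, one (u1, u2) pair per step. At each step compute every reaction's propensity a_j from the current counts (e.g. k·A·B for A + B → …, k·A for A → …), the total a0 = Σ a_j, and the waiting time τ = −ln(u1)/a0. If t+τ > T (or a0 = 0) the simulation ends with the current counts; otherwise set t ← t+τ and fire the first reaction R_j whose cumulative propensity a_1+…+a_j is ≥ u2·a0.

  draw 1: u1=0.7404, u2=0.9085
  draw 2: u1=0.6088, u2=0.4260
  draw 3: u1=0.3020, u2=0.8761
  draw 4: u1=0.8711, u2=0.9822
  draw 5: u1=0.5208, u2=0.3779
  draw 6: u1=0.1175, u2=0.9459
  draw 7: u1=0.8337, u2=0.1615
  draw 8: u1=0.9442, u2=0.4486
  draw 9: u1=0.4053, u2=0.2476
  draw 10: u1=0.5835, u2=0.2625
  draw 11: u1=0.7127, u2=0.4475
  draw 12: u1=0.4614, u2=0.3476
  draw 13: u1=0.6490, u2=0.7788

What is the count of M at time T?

t=0.000: Z=5 M=7 D=6
Draw 1: a1=1.235, a2=2.100, a3=16.940, a4=3.990, a0=24.265; τ=−ln(0.7404)/24.265=0.012 → t=0.012; u2·a0=0.9085·24.265=22.045; a1+…+a3=20.275 < 22.045 ≤ a1+…+a4=24.265 → R4 fires; Z=4 M=9 D=6
Draw 2: a1=0.988, a2=2.700, a3=17.424, a4=3.192, a0=24.304; τ=−ln(0.6088)/24.304=0.020 → t=0.033; u2·a0=0.4260·24.304=10.354; a1+a2=3.688 < 10.354 ≤ a1+…+a3=21.112 → R3 fires; Z=3 M=9 D=8
Draw 3: a1=0.741, a2=2.700, a3=13.068, a4=3.192, a0=19.701; τ=−ln(0.3020)/19.701=0.061 → t=0.094; u2·a0=0.8761·19.701=17.260; a1+…+a3=16.509 < 17.260 ≤ a1+…+a4=19.701 → R4 fires; Z=2 M=11 D=8
Draw 4: a1=0.494, a2=3.300, a3=10.648, a4=2.128, a0=16.570; τ=−ln(0.8711)/16.570=0.008 → t=0.102; u2·a0=0.9822·16.570=16.275; a1+…+a3=14.442 < 16.275 ≤ a1+…+a4=16.570 → R4 fires; Z=1 M=13 D=8
Draw 5: a1=0.247, a2=3.900, a3=6.292, a4=1.064, a0=11.503; τ=−ln(0.5208)/11.503=0.057 → t=0.159; u2·a0=0.3779·11.503=4.347; a1+a2=4.147 < 4.347 ≤ a1+…+a3=10.439 → R3 fires; Z=0 M=13 D=10
Draw 6: a1=0.000, a2=3.900, a3=0.000, a4=0.000, a0=3.900; τ=−ln(0.1175)/3.900=0.549 → t=0.708; u2·a0=0.9459·3.900=3.689; a1=0.000 < 3.689 ≤ a1+a2=3.900 → R2 fires; Z=0 M=12 D=12
Draw 7: a1=0.000, a2=3.600, a3=0.000, a4=0.000, a0=3.600; τ=−ln(0.8337)/3.600=0.051 → t=0.758; u2·a0=0.1615·3.600=0.581; a1=0.000 < 0.581 ≤ a1+a2=3.600 → R2 fires; Z=0 M=11 D=14
Draw 8: a1=0.000, a2=3.300, a3=0.000, a4=0.000, a0=3.300; τ=−ln(0.9442)/3.300=0.017 → t=0.776; u2·a0=0.4486·3.300=1.480; a1=0.000 < 1.480 ≤ a1+a2=3.300 → R2 fires; Z=0 M=10 D=16
Draw 9: a1=0.000, a2=3.000, a3=0.000, a4=0.000, a0=3.000; τ=−ln(0.4053)/3.000=0.301 → t=1.077; u2·a0=0.2476·3.000=0.743; a1=0.000 < 0.743 ≤ a1+a2=3.000 → R2 fires; Z=0 M=9 D=18
Draw 10: a1=0.000, a2=2.700, a3=0.000, a4=0.000, a0=2.700; τ=−ln(0.5835)/2.700=0.200 → t=1.276; u2·a0=0.2625·2.700=0.709; a1=0.000 < 0.709 ≤ a1+a2=2.700 → R2 fires; Z=0 M=8 D=20
Draw 11: a1=0.000, a2=2.400, a3=0.000, a4=0.000, a0=2.400; τ=−ln(0.7127)/2.400=0.141 → t=1.417; u2·a0=0.4475·2.400=1.074; a1=0.000 < 1.074 ≤ a1+a2=2.400 → R2 fires; Z=0 M=7 D=22
Draw 12: a1=0.000, a2=2.100, a3=0.000, a4=0.000, a0=2.100; τ=−ln(0.4614)/2.100=0.368 → t=1.786; u2·a0=0.3476·2.100=0.730; a1=0.000 < 0.730 ≤ a1+a2=2.100 → R2 fires; Z=0 M=6 D=24
Draw 13: a1=0.000, a2=1.800, a3=0.000, a4=0.000, a0=1.800; τ=−ln(0.6490)/1.800=0.240 → t=2.026 > T=1.85: stop.
Read off M at T=1.85: 6

M at T = 6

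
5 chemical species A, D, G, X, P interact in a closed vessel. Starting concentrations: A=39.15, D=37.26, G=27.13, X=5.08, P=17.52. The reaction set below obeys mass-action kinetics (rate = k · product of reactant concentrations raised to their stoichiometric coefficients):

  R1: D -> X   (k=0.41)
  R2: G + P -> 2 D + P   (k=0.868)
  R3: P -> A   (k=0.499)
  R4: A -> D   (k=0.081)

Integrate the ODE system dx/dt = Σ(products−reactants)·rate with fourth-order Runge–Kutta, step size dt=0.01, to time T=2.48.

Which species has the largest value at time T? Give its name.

Dominant species at T: X

RK4 with dt=0.01: 248 steps to T=2.48. Trajectory (selected grid times):
t=0.00: A=39.15 D=37.26 G=27.13 X=5.08 P=17.52
t=0.28: A=40.53 D=82.79 G=0.51 X=13.70 P=15.24
t=0.55: A=41.55 D=75.87 G=0.02 X=22.50 P=13.32
t=0.83: A=42.34 D=68.57 G=0.00 X=30.78 P=11.58
t=1.10: A=42.86 D=62.27 G=0.00 X=38.02 P=10.12
t=1.38: A=43.21 D=56.44 G=0.00 X=44.83 P=8.80
t=1.65: A=43.37 D=51.42 G=0.00 X=50.79 P=7.69
t=1.93: A=43.39 D=46.77 G=0.00 X=56.42 P=6.69
t=2.20: A=43.28 D=42.77 G=0.00 X=61.37 P=5.84
t=2.48: A=43.07 D=39.05 G=0.00 X=66.07 P=5.08
At T=2.48: A=43.07 D=39.05 G=0.00 X=66.07 P=5.08; the largest is X.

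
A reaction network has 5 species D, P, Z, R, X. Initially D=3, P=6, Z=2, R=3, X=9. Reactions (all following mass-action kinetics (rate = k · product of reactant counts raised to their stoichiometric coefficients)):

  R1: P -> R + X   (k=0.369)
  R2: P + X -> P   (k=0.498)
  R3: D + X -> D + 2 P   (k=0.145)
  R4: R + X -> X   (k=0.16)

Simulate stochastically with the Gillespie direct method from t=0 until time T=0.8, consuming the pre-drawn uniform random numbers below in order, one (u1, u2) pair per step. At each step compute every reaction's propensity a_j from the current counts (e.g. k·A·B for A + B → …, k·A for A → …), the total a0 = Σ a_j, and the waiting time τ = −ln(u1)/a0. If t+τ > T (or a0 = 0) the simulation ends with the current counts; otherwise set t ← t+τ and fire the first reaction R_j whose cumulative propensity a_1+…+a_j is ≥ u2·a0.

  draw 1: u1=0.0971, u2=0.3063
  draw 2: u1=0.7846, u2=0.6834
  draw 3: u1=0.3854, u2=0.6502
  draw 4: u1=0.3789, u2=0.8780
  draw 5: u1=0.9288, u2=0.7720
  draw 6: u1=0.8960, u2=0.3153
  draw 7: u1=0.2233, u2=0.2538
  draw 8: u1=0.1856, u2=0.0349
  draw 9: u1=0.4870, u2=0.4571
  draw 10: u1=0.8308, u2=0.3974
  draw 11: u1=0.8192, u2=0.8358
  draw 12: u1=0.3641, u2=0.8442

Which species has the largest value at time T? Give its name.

Dominant species at T: P

t=0.000: D=3 P=6 Z=2 R=3 X=9
Draw 1: a1=2.214, a2=26.892, a3=3.915, a4=4.320, a0=37.341; τ=−ln(0.0971)/37.341=0.062 → t=0.062; u2·a0=0.3063·37.341=11.438; a1=2.214 < 11.438 ≤ a1+a2=29.106 → R2 fires; D=3 P=6 Z=2 R=3 X=8
Draw 2: a1=2.214, a2=23.904, a3=3.480, a4=3.840, a0=33.438; τ=−ln(0.7846)/33.438=0.007 → t=0.070; u2·a0=0.6834·33.438=22.852; a1=2.214 < 22.852 ≤ a1+a2=26.118 → R2 fires; D=3 P=6 Z=2 R=3 X=7
Draw 3: a1=2.214, a2=20.916, a3=3.045, a4=3.360, a0=29.535; τ=−ln(0.3854)/29.535=0.032 → t=0.102; u2·a0=0.6502·29.535=19.204; a1=2.214 < 19.204 ≤ a1+a2=23.130 → R2 fires; D=3 P=6 Z=2 R=3 X=6
Draw 4: a1=2.214, a2=17.928, a3=2.610, a4=2.880, a0=25.632; τ=−ln(0.3789)/25.632=0.038 → t=0.140; u2·a0=0.8780·25.632=22.505; a1+a2=20.142 < 22.505 ≤ a1+…+a3=22.752 → R3 fires; D=3 P=8 Z=2 R=3 X=5
Draw 5: a1=2.952, a2=19.920, a3=2.175, a4=2.400, a0=27.447; τ=−ln(0.9288)/27.447=0.003 → t=0.143; u2·a0=0.7720·27.447=21.189; a1=2.952 < 21.189 ≤ a1+a2=22.872 → R2 fires; D=3 P=8 Z=2 R=3 X=4
Draw 6: a1=2.952, a2=15.936, a3=1.740, a4=1.920, a0=22.548; τ=−ln(0.8960)/22.548=0.005 → t=0.147; u2·a0=0.3153·22.548=7.109; a1=2.952 < 7.109 ≤ a1+a2=18.888 → R2 fires; D=3 P=8 Z=2 R=3 X=3
Draw 7: a1=2.952, a2=11.952, a3=1.305, a4=1.440, a0=17.649; τ=−ln(0.2233)/17.649=0.085 → t=0.232; u2·a0=0.2538·17.649=4.479; a1=2.952 < 4.479 ≤ a1+a2=14.904 → R2 fires; D=3 P=8 Z=2 R=3 X=2
Draw 8: a1=2.952, a2=7.968, a3=0.870, a4=0.960, a0=12.750; τ=−ln(0.1856)/12.750=0.132 → t=0.364; u2·a0=0.0349·12.750=0.445 ≤ a1=2.952 → R1 fires; D=3 P=7 Z=2 R=4 X=3
Draw 9: a1=2.583, a2=10.458, a3=1.305, a4=1.920, a0=16.266; τ=−ln(0.4870)/16.266=0.044 → t=0.409; u2·a0=0.4571·16.266=7.435; a1=2.583 < 7.435 ≤ a1+a2=13.041 → R2 fires; D=3 P=7 Z=2 R=4 X=2
Draw 10: a1=2.583, a2=6.972, a3=0.870, a4=1.280, a0=11.705; τ=−ln(0.8308)/11.705=0.016 → t=0.425; u2·a0=0.3974·11.705=4.652; a1=2.583 < 4.652 ≤ a1+a2=9.555 → R2 fires; D=3 P=7 Z=2 R=4 X=1
Draw 11: a1=2.583, a2=3.486, a3=0.435, a4=0.640, a0=7.144; τ=−ln(0.8192)/7.144=0.028 → t=0.452; u2·a0=0.8358·7.144=5.971; a1=2.583 < 5.971 ≤ a1+a2=6.069 → R2 fires; D=3 P=7 Z=2 R=4 X=0
Draw 12: a1=2.583, a2=0.000, a3=0.000, a4=0.000, a0=2.583; τ=−ln(0.3641)/2.583=0.391 → t=0.844 > T=0.8: stop.
At T=0.8: D=3 P=7 Z=2 R=4 X=0; the largest is P.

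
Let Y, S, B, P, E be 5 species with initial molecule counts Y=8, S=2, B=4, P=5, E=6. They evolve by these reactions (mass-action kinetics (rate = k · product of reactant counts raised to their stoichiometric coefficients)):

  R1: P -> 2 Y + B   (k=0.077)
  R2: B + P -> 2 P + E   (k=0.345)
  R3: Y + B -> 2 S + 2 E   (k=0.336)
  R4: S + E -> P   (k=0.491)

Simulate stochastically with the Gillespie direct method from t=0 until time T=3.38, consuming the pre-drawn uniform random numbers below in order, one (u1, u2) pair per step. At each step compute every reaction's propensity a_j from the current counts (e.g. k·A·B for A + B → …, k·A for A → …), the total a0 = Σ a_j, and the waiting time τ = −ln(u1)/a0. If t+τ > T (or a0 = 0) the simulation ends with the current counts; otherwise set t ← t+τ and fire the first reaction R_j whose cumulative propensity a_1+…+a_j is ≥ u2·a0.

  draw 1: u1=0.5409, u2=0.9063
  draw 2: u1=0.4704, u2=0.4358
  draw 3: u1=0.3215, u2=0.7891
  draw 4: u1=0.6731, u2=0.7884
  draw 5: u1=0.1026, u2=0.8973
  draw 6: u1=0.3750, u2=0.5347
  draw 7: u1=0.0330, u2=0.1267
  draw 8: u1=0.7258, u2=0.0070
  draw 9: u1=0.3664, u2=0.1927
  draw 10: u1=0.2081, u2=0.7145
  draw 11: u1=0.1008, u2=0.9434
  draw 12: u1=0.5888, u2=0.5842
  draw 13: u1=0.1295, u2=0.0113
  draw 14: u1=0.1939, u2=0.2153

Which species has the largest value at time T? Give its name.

Dominant species at T: P

t=0.000: Y=8 S=2 B=4 P=5 E=6
Draw 1: a1=0.385, a2=6.900, a3=10.752, a4=5.892, a0=23.929; τ=−ln(0.5409)/23.929=0.026 → t=0.026; u2·a0=0.9063·23.929=21.687; a1+…+a3=18.037 < 21.687 ≤ a1+…+a4=23.929 → R4 fires; Y=8 S=1 B=4 P=6 E=5
Draw 2: a1=0.462, a2=8.280, a3=10.752, a4=2.455, a0=21.949; τ=−ln(0.4704)/21.949=0.034 → t=0.060; u2·a0=0.4358·21.949=9.565; a1+a2=8.742 < 9.565 ≤ a1+…+a3=19.494 → R3 fires; Y=7 S=3 B=3 P=6 E=7
Draw 3: a1=0.462, a2=6.210, a3=7.056, a4=10.311, a0=24.039; τ=−ln(0.3215)/24.039=0.047 → t=0.107; u2·a0=0.7891·24.039=18.969; a1+…+a3=13.728 < 18.969 ≤ a1+…+a4=24.039 → R4 fires; Y=7 S=2 B=3 P=7 E=6
Draw 4: a1=0.539, a2=7.245, a3=7.056, a4=5.892, a0=20.732; τ=−ln(0.6731)/20.732=0.019 → t=0.126; u2·a0=0.7884·20.732=16.345; a1+…+a3=14.840 < 16.345 ≤ a1+…+a4=20.732 → R4 fires; Y=7 S=1 B=3 P=8 E=5
Draw 5: a1=0.616, a2=8.280, a3=7.056, a4=2.455, a0=18.407; τ=−ln(0.1026)/18.407=0.124 → t=0.250; u2·a0=0.8973·18.407=16.517; a1+…+a3=15.952 < 16.517 ≤ a1+…+a4=18.407 → R4 fires; Y=7 S=0 B=3 P=9 E=4
Draw 6: a1=0.693, a2=9.315, a3=7.056, a4=0.000, a0=17.064; τ=−ln(0.3750)/17.064=0.057 → t=0.308; u2·a0=0.5347·17.064=9.124; a1=0.693 < 9.124 ≤ a1+a2=10.008 → R2 fires; Y=7 S=0 B=2 P=10 E=5
Draw 7: a1=0.770, a2=6.900, a3=4.704, a4=0.000, a0=12.374; τ=−ln(0.0330)/12.374=0.276 → t=0.583; u2·a0=0.1267·12.374=1.568; a1=0.770 < 1.568 ≤ a1+a2=7.670 → R2 fires; Y=7 S=0 B=1 P=11 E=6
Draw 8: a1=0.847, a2=3.795, a3=2.352, a4=0.000, a0=6.994; τ=−ln(0.7258)/6.994=0.046 → t=0.629; u2·a0=0.0070·6.994=0.049 ≤ a1=0.847 → R1 fires; Y=9 S=0 B=2 P=10 E=6
Draw 9: a1=0.770, a2=6.900, a3=6.048, a4=0.000, a0=13.718; τ=−ln(0.3664)/13.718=0.073 → t=0.702; u2·a0=0.1927·13.718=2.643; a1=0.770 < 2.643 ≤ a1+a2=7.670 → R2 fires; Y=9 S=0 B=1 P=11 E=7
Draw 10: a1=0.847, a2=3.795, a3=3.024, a4=0.000, a0=7.666; τ=−ln(0.2081)/7.666=0.205 → t=0.907; u2·a0=0.7145·7.666=5.477; a1+a2=4.642 < 5.477 ≤ a1+…+a3=7.666 → R3 fires; Y=8 S=2 B=0 P=11 E=9
Draw 11: a1=0.847, a2=0.000, a3=0.000, a4=8.838, a0=9.685; τ=−ln(0.1008)/9.685=0.237 → t=1.144; u2·a0=0.9434·9.685=9.137; a1+…+a3=0.847 < 9.137 ≤ a1+…+a4=9.685 → R4 fires; Y=8 S=1 B=0 P=12 E=8
Draw 12: a1=0.924, a2=0.000, a3=0.000, a4=3.928, a0=4.852; τ=−ln(0.5888)/4.852=0.109 → t=1.253; u2·a0=0.5842·4.852=2.835; a1+…+a3=0.924 < 2.835 ≤ a1+…+a4=4.852 → R4 fires; Y=8 S=0 B=0 P=13 E=7
Draw 13: a1=1.001, a2=0.000, a3=0.000, a4=0.000, a0=1.001; τ=−ln(0.1295)/1.001=2.042 → t=3.295; u2·a0=0.0113·1.001=0.011 ≤ a1=1.001 → R1 fires; Y=10 S=0 B=1 P=12 E=7
Draw 14: a1=0.924, a2=4.140, a3=3.360, a4=0.000, a0=8.424; τ=−ln(0.1939)/8.424=0.195 → t=3.490 > T=3.38: stop.
At T=3.38: Y=10 S=0 B=1 P=12 E=7; the largest is P.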